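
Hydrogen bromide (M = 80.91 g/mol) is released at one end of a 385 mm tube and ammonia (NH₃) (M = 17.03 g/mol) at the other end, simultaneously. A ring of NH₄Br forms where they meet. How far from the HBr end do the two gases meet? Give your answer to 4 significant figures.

121.1 mm

In equal time, each gas travels a distance ∝ its rate ∝ 1/√M, so d_HBr/d_NH₃ = √(M_NH₃/M_HBr) = √(17.03/80.91) = 0.4588.
With d_HBr + d_NH₃ = 385 mm, d_NH₃ = 385/(1 + 0.4588) = 263.9 mm.
d_HBr = 385 − 263.9 = 121.1 mm.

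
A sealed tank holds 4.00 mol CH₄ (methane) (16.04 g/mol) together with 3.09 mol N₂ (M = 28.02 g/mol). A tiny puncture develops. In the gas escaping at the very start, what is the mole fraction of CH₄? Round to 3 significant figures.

Each component's effusion rate ∝ (its partial pressure)·(1/√M) ∝ n_i/√M_i.
Mole fraction of CH₄ in the effusate = (n_CH₄/√M_CH₄) / (n_CH₄/√M_CH₄ + n_N₂/√M_N₂)
= (4.00/√16.04) / (4.00/√16.04 + 3.09/√28.02) = 0.9988/(0.9988 + 0.5837) = 0.631.

0.631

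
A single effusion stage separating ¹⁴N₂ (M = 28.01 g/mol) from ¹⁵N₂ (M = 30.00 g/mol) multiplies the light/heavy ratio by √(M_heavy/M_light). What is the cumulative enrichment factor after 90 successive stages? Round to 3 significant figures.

21.9

After 90 stages the ratio has grown by (√(30.00/28.01))^90 = (30.00/28.01)^(90/2).
= 1.07105^45 = 21.9.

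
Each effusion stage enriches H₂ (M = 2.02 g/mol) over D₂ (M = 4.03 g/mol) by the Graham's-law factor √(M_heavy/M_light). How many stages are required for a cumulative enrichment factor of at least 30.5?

With α = √(4.03/2.02) per stage, ln α = ½ ln(1.99505) = 0.3453.
Need α^N ≥ 30.5 ⇒ N ≥ ln(30.5) / ln α = 3.418 / 0.3453 = 9.90.
Minimum whole number of stages: N = 10.

10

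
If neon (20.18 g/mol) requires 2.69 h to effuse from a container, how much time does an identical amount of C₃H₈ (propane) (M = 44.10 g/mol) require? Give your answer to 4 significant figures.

3.977 h

Graham's law gives t_C₃H₈/t_Ne = √(M_C₃H₈/M_Ne) = √(44.10/20.18) = √2.185 = 1.478.
So the time for C₃H₈ is 2.69 × 1.478 = 3.977 h.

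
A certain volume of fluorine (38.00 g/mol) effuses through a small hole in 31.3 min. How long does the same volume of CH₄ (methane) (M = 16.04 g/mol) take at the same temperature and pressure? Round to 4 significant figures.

20.34 min

From Graham's law, t_CH₄/t_F₂ = √(M_CH₄/M_F₂) = √(16.04/38.00) = √0.4221 = 0.6497.
So the time for CH₄ is 31.3 × 0.6497 = 20.34 min.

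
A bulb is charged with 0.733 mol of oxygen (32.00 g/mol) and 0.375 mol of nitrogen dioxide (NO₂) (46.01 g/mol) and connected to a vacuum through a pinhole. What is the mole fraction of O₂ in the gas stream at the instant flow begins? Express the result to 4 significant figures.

Each component's effusion rate ∝ (its partial pressure)·(1/√M) ∝ n_i/√M_i.
So x_O₂ in the escaping gas = (n_O₂/√M_O₂) / Σ(n_i/√M_i)
= (0.733/√32.00) / (0.733/√32.00 + 0.375/√46.01) = 0.1296/(0.1296 + 0.05528) = 0.7009.

0.7009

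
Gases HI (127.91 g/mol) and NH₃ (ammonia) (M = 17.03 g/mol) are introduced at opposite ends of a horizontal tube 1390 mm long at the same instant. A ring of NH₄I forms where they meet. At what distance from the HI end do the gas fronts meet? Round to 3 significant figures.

In equal time, each gas travels a distance ∝ its rate ∝ 1/√M, so d_HI/d_NH₃ = √(M_NH₃/M_HI) = √(17.03/127.91) = 0.3649.
With d_HI + d_NH₃ = 1390 mm, d_NH₃ = 1390/(1 + 0.3649) = 1018 mm.
d_HI = 1390 − 1018 = 372 mm.

372 mm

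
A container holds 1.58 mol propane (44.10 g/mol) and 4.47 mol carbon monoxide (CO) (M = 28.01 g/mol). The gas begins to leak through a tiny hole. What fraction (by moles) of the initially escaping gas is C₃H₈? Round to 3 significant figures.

0.220

Effusion rate of each component ∝ n_i/√M_i (partial pressure × 1/√M).
So x_C₃H₈ in the escaping gas = (n_C₃H₈/√M_C₃H₈) / Σ(n_i/√M_i)
= (1.58/√44.10) / (1.58/√44.10 + 4.47/√28.01) = 0.2379/(0.2379 + 0.8446) = 0.220.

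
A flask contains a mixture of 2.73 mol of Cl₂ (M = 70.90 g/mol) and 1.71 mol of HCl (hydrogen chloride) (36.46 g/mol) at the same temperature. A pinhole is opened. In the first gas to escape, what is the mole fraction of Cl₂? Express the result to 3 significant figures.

Each component's effusion rate ∝ (its partial pressure)·(1/√M) ∝ n_i/√M_i.
Mole fraction of Cl₂ in the effusate = (n_Cl₂/√M_Cl₂) / (n_Cl₂/√M_Cl₂ + n_HCl/√M_HCl)
= (2.73/√70.90) / (2.73/√70.90 + 1.71/√36.46) = 0.3242/(0.3242 + 0.2832) = 0.534.

0.534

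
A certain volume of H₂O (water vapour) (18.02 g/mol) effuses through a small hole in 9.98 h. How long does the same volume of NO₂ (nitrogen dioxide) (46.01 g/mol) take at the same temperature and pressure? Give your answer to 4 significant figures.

15.95 h

From Graham's law, t_NO₂/t_H₂O = √(M_NO₂/M_H₂O) = √(46.01/18.02) = √2.553 = 1.598.
So the time for NO₂ is 9.98 × 1.598 = 15.95 h.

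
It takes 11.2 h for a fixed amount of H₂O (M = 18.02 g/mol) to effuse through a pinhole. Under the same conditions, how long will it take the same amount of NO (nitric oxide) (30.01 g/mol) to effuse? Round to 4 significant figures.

Since effusion rate ∝ 1/√M, t_NO/t_H₂O = √(M_NO/M_H₂O) = √(30.01/18.02) = √1.665 = 1.290.
So the time for NO is 11.2 × 1.290 = 14.45 h.

14.45 h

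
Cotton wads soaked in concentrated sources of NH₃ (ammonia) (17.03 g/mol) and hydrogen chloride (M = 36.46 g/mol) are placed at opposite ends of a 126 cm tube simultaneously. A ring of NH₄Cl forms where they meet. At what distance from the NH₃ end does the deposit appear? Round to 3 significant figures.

Distances travelled in equal time are proportional to diffusion rates, so d_NH₃/d_HCl = √(M_HCl/M_NH₃) = √(36.46/17.03) = 1.463.
With d_NH₃ + d_HCl = 126 cm, d_HCl = 126/(1 + 1.463) = 51.15 cm.
d_NH₃ = 126 − 51.15 = 74.8 cm.

74.8 cm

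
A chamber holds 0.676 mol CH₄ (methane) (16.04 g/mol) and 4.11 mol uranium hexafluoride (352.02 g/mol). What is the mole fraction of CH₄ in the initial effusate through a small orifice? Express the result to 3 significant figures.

0.435

Rate_i ∝ x_i/√M_i (Graham's law weighted by mole fraction), so the effusate composition follows n_i/√M_i.
So x_CH₄ in the escaping gas = (n_CH₄/√M_CH₄) / Σ(n_i/√M_i)
= (0.676/√16.04) / (0.676/√16.04 + 4.11/√352.02) = 0.1688/(0.1688 + 0.2191) = 0.435.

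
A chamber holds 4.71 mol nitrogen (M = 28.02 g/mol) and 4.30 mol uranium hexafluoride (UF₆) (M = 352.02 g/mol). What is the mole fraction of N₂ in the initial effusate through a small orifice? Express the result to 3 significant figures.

The effusion rate of species i is ∝ p_i/√M_i ∝ n_i/√M_i.
So x_N₂ in the escaping gas = (n_N₂/√M_N₂) / Σ(n_i/√M_i)
= (4.71/√28.02) / (4.71/√28.02 + 4.30/√352.02) = 0.8898/(0.8898 + 0.2292) = 0.795.

0.795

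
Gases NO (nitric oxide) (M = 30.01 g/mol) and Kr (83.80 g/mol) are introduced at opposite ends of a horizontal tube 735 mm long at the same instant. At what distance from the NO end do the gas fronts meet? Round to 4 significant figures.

459.8 mm

The fronts meet when d_NO + d_Kr = L with d_NO/d_Kr = √(M_Kr/M_NO) (Graham's law). Here √(M_Kr/M_NO) = √(83.80/30.01) = 1.671.
With d_NO + d_Kr = 735 mm, d_Kr = 735/(1 + 1.671) = 275.2 mm.
d_NO = 735 − 275.2 = 459.8 mm.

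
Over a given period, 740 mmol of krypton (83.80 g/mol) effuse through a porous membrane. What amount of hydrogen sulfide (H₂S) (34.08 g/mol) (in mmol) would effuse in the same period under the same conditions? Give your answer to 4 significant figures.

Using Graham's law: rate_H₂S/rate_Kr = √(M_Kr/M_H₂S) = √(83.80/34.08) = √2.459 = 1.568.
So the amount for H₂S is 740 × 1.568 = 1160 mmol.

1160 mmol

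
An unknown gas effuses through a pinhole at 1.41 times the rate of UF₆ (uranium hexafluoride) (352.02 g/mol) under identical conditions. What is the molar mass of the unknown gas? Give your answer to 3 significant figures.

By Graham's law, rate_X/rate_UF₆ = √(M_UF₆/M_X).
1.41 = √(352.02/M_X)
M_X = 352.02 / 1.41² = 352.02 / 1.988 = 177 g/mol

177 g/mol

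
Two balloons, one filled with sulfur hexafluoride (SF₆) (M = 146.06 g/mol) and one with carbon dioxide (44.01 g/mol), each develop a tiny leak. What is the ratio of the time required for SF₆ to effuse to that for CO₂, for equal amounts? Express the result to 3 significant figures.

1.82

Since effusion rate ∝ 1/√M, t_SF₆/t_CO₂ = √(M_SF₆/M_CO₂) = √(146.06/44.01) = √3.319 = 1.82.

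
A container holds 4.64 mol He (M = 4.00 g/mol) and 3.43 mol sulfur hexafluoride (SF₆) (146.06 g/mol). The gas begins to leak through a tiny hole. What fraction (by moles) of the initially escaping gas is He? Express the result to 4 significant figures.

0.8910

The effusion rate of species i is ∝ p_i/√M_i ∝ n_i/√M_i.
x_He(eff) = (n_He/√M_He) / (n_He/√M_He + n_SF₆/√M_SF₆)
= (4.64/√4.00) / (4.64/√4.00 + 3.43/√146.06) = 2.320/(2.320 + 0.2838) = 0.8910.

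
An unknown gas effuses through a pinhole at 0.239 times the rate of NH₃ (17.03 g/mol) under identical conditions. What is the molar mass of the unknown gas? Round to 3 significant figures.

Since effusion rate ∝ 1/√M, rate_X/rate_NH₃ = √(M_NH₃/M_X).
0.239 = √(17.03/M_X)
M_X = 17.03 / 0.239² = 17.03 / 0.05712 = 298 g/mol

298 g/mol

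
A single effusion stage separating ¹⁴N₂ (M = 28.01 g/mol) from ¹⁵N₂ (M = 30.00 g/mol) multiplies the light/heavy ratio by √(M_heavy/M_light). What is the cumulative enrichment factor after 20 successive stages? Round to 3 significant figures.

Each stage multiplies the ratio by α = √(30.00/28.01), so after 20 stages the overall factor is α^20 = (30.00/28.01)^(20/2).
= 1.07105^10 = 1.99.

1.99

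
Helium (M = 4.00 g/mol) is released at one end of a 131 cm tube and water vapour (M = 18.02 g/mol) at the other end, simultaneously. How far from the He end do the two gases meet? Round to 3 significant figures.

The fronts meet when d_He + d_H₂O = L with d_He/d_H₂O = √(M_H₂O/M_He) (Graham's law). Here √(M_H₂O/M_He) = √(18.02/4.00) = 2.122.
With d_He + d_H₂O = 131 cm, d_H₂O = 131/(1 + 2.122) = 41.95 cm.
d_He = 131 − 41.95 = 89.0 cm.

89.0 cm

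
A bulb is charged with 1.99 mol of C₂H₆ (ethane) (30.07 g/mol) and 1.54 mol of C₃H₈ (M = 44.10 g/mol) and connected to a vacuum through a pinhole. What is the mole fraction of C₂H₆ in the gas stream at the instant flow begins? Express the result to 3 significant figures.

The effusion rate of species i is ∝ p_i/√M_i ∝ n_i/√M_i.
x_C₂H₆(eff) = (n_C₂H₆/√M_C₂H₆) / (n_C₂H₆/√M_C₂H₆ + n_C₃H₈/√M_C₃H₈)
= (1.99/√30.07) / (1.99/√30.07 + 1.54/√44.10) = 0.3629/(0.3629 + 0.2319) = 0.610.

0.610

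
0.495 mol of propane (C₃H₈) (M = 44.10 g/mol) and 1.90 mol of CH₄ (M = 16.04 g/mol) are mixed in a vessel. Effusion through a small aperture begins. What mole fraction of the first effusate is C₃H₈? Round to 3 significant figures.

Effusion rate of each component ∝ n_i/√M_i (partial pressure × 1/√M).
x_C₃H₈(eff) = (n_C₃H₈/√M_C₃H₈) / (n_C₃H₈/√M_C₃H₈ + n_CH₄/√M_CH₄)
= (0.495/√44.10) / (0.495/√44.10 + 1.90/√16.04) = 0.07454/(0.07454 + 0.4744) = 0.136.

0.136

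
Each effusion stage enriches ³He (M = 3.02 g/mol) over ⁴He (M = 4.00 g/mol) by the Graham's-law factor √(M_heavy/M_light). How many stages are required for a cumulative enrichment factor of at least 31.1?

With α = √(4.00/3.02) per stage, ln α = ½ ln(1.32450) = 0.1405.
Need α^N ≥ 31.1 ⇒ N ≥ ln(31.1) / ln α = 3.437 / 0.1405 = 24.46.
So at least 25 stages are needed.

25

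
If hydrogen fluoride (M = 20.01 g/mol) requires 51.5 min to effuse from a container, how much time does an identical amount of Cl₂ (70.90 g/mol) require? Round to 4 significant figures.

96.94 min

Graham's law gives t_Cl₂/t_HF = √(M_Cl₂/M_HF) = √(70.90/20.01) = √3.543 = 1.882.
So the time for Cl₂ is 51.5 × 1.882 = 96.94 min.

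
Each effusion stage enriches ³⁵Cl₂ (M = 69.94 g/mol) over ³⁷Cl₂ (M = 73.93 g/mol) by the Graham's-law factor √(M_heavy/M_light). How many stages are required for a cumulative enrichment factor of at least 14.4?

97

Single-stage factor α = √(73.93/69.94), so ln α = ½ ln(1.05705) = 0.02774.
Need α^N ≥ 14.4 ⇒ N ≥ ln(14.4) / ln α = 2.667 / 0.02774 = 96.15.
So at least 97 stages are needed.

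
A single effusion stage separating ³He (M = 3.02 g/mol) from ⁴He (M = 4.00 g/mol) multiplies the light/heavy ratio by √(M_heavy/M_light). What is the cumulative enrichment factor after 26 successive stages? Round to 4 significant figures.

38.61

The single-stage factor is √(M_heavy/M_light), so 26 stages give [√(4.00/3.02)]^26 = (4.00/3.02)^(26/2).
= 1.32450^13 = 38.61.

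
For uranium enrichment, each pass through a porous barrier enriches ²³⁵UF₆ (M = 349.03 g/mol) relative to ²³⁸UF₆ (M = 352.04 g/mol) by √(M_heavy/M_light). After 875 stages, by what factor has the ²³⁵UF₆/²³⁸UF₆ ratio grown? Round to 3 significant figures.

42.8

The single-stage factor is √(M_heavy/M_light), so 875 stages give [√(352.04/349.03)]^875 = (352.04/349.03)^(875/2).
= 1.00862^(875/2) = 42.8.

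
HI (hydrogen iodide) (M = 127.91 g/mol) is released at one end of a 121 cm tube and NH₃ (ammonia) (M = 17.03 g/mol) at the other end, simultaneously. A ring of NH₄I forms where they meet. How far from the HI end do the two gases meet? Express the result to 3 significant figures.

32.3 cm

Distances travelled in equal time are proportional to diffusion rates, so d_HI/d_NH₃ = √(M_NH₃/M_HI) = √(17.03/127.91) = 0.3649.
With d_HI + d_NH₃ = 121 cm, d_NH₃ = 121/(1 + 0.3649) = 88.65 cm.
d_HI = 121 − 88.65 = 32.3 cm.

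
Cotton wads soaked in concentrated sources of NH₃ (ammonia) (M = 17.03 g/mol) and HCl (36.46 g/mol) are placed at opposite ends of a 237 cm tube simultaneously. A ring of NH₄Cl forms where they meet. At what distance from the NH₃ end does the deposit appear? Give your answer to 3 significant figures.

141 cm

In equal time, each gas travels a distance ∝ its rate ∝ 1/√M, so d_NH₃/d_HCl = √(M_HCl/M_NH₃) = √(36.46/17.03) = 1.463.
With d_NH₃ + d_HCl = 237 cm, d_HCl = 237/(1 + 1.463) = 96.22 cm.
d_NH₃ = 237 − 96.22 = 141 cm.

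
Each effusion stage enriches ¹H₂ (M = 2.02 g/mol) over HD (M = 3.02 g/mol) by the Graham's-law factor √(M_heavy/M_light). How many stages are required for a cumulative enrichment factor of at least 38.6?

19

Single-stage factor α = √(3.02/2.02), so ln α = ½ ln(1.49505) = 0.2011.
Need α^N ≥ 38.6 ⇒ N ≥ ln(38.6) / ln α = 3.653 / 0.2011 = 18.17.
Minimum whole number of stages: N = 19.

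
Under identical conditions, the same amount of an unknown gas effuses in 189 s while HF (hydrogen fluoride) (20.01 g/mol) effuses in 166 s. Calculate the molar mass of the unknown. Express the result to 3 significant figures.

25.9 g/mol

Since effusion rate ∝ 1/√M, t_X/t_HF = √(M_X/M_HF).
189/166 = 1.139 = √(M_X/20.01)
M_X = 20.01 × 1.139² = 20.01 × 1.296 = 25.9 g/mol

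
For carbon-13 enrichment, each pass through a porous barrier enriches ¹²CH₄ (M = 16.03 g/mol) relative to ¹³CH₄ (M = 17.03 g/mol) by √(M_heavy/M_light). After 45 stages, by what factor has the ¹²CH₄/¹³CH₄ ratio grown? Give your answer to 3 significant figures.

3.90

The single-stage factor is √(M_heavy/M_light), so 45 stages give [√(17.03/16.03)]^45 = (17.03/16.03)^(45/2).
= 1.06238^(45/2) = 3.90.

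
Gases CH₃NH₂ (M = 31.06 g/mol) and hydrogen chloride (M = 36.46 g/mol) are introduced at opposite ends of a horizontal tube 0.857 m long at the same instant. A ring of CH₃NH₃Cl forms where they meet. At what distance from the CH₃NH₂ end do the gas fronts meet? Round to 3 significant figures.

0.446 m

Graham's law gives d_CH₃NH₂/d_HCl = rate_CH₃NH₂/rate_HCl = √(M_HCl/M_CH₃NH₂) = √(36.46/31.06) = 1.083.
With d_CH₃NH₂ + d_HCl = 0.857 m, d_HCl = 0.857/(1 + 1.083) = 0.4113 m.
d_CH₃NH₂ = 0.857 − 0.4113 = 0.446 m.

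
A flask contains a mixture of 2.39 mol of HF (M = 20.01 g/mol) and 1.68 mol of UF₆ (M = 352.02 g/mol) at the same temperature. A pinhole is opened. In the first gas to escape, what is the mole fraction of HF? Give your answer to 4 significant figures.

0.8565

Effusion rate of each component ∝ n_i/√M_i (partial pressure × 1/√M).
So x_HF in the escaping gas = (n_HF/√M_HF) / Σ(n_i/√M_i)
= (2.39/√20.01) / (2.39/√20.01 + 1.68/√352.02) = 0.5343/(0.5343 + 0.08954) = 0.8565.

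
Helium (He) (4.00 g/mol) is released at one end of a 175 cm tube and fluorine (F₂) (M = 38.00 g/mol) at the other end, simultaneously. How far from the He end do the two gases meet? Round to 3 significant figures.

132 cm

In equal time, each gas travels a distance ∝ its rate ∝ 1/√M, so d_He/d_F₂ = √(M_F₂/M_He) = √(38.00/4.00) = 3.082.
With d_He + d_F₂ = 175 cm, d_F₂ = 175/(1 + 3.082) = 42.87 cm.
d_He = 175 − 42.87 = 132 cm.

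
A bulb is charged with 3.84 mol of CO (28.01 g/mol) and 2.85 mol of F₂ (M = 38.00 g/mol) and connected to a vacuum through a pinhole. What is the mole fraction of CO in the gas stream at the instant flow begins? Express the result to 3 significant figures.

Each component's effusion rate ∝ (its partial pressure)·(1/√M) ∝ n_i/√M_i.
Mole fraction of CO in the effusate = (n_CO/√M_CO) / (n_CO/√M_CO + n_F₂/√M_F₂)
= (3.84/√28.01) / (3.84/√28.01 + 2.85/√38.00) = 0.7256/(0.7256 + 0.4623) = 0.611.

0.611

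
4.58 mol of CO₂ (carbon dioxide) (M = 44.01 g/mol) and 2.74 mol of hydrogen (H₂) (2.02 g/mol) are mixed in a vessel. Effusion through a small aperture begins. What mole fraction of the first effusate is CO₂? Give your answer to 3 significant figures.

Each component's effusion rate ∝ (its partial pressure)·(1/√M) ∝ n_i/√M_i.
So x_CO₂ in the escaping gas = (n_CO₂/√M_CO₂) / Σ(n_i/√M_i)
= (4.58/√44.01) / (4.58/√44.01 + 2.74/√2.02) = 0.6904/(0.6904 + 1.928) = 0.264.

0.264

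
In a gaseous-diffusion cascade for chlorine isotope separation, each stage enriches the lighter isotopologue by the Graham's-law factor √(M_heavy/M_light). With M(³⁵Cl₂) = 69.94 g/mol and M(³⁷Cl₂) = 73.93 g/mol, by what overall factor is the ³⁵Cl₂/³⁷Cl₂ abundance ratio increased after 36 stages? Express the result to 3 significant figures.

Overall factor = α^36 with α = √(73.93/69.94), i.e. (73.93/69.94)^(36/2).
= 1.05705^18 = 2.71.

2.71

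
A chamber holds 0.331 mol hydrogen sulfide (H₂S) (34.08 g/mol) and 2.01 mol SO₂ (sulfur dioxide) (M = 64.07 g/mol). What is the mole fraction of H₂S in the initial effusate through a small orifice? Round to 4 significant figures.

Rate_i ∝ x_i/√M_i (Graham's law weighted by mole fraction), so the effusate composition follows n_i/√M_i.
So x_H₂S in the escaping gas = (n_H₂S/√M_H₂S) / Σ(n_i/√M_i)
= (0.331/√34.08) / (0.331/√34.08 + 2.01/√64.07) = 0.05670/(0.05670 + 0.2511) = 0.1842.

0.1842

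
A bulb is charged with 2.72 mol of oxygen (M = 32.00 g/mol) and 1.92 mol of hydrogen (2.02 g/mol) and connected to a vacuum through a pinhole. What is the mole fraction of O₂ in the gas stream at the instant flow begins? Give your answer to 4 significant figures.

Rate_i ∝ x_i/√M_i (Graham's law weighted by mole fraction), so the effusate composition follows n_i/√M_i.
Mole fraction of O₂ in the effusate = (n_O₂/√M_O₂) / (n_O₂/√M_O₂ + n_H₂/√M_H₂)
= (2.72/√32.00) / (2.72/√32.00 + 1.92/√2.02) = 0.4808/(0.4808 + 1.351) = 0.2625.

0.2625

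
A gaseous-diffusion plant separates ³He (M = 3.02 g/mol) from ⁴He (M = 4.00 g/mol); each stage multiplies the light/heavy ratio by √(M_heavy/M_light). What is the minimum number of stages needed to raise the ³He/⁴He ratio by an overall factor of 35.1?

26

Per stage α = (4.00/3.02)^(1/2) = 1.32450^0.5, giving ln α = 0.1405.
Need α^N ≥ 35.1 ⇒ N ≥ ln(35.1) / ln α = 3.558 / 0.1405 = 25.32.
Minimum whole number of stages: N = 26.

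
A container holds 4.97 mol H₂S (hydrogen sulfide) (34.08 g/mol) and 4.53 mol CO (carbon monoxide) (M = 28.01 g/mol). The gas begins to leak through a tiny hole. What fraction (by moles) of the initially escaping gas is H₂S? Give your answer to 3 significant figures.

The effusion rate of species i is ∝ p_i/√M_i ∝ n_i/√M_i.
Mole fraction of H₂S in the effusate = (n_H₂S/√M_H₂S) / (n_H₂S/√M_H₂S + n_CO/√M_CO)
= (4.97/√34.08) / (4.97/√34.08 + 4.53/√28.01) = 0.8513/(0.8513 + 0.8559) = 0.499.

0.499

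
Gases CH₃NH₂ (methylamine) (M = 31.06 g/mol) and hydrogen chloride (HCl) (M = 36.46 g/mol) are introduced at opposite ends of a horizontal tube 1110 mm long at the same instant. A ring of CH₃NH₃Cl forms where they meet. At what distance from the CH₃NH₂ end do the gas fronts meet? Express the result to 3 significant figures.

577 mm

Distances travelled in equal time are proportional to diffusion rates, so d_CH₃NH₂/d_HCl = √(M_HCl/M_CH₃NH₂) = √(36.46/31.06) = 1.083.
With d_CH₃NH₂ + d_HCl = 1110 mm, d_HCl = 1110/(1 + 1.083) = 532.8 mm.
d_CH₃NH₂ = 1110 − 532.8 = 577 mm.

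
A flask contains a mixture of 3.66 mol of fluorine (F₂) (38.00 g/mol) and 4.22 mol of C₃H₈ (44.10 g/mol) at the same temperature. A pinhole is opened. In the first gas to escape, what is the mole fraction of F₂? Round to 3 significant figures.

The effusion rate of species i is ∝ p_i/√M_i ∝ n_i/√M_i.
Mole fraction of F₂ in the effusate = (n_F₂/√M_F₂) / (n_F₂/√M_F₂ + n_C₃H₈/√M_C₃H₈)
= (3.66/√38.00) / (3.66/√38.00 + 4.22/√44.10) = 0.5937/(0.5937 + 0.6355) = 0.483.

0.483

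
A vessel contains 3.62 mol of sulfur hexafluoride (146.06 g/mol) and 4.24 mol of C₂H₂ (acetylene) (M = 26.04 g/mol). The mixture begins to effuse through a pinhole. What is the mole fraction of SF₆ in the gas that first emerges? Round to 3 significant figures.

Effusion rate of each component ∝ n_i/√M_i (partial pressure × 1/√M).
Mole fraction of SF₆ in the effusate = (n_SF₆/√M_SF₆) / (n_SF₆/√M_SF₆ + n_C₂H₂/√M_C₂H₂)
= (3.62/√146.06) / (3.62/√146.06 + 4.24/√26.04) = 0.2995/(0.2995 + 0.8309) = 0.265.

0.265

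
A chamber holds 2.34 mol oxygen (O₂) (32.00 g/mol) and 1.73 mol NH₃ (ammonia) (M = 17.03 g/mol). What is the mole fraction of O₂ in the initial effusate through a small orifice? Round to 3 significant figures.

0.497

The effusion rate of species i is ∝ p_i/√M_i ∝ n_i/√M_i.
So x_O₂ in the escaping gas = (n_O₂/√M_O₂) / Σ(n_i/√M_i)
= (2.34/√32.00) / (2.34/√32.00 + 1.73/√17.03) = 0.4137/(0.4137 + 0.4192) = 0.497.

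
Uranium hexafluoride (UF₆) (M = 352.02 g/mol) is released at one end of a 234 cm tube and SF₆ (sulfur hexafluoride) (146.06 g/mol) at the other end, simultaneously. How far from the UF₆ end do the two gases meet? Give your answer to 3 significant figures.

Distances travelled in equal time are proportional to diffusion rates, so d_UF₆/d_SF₆ = √(M_SF₆/M_UF₆) = √(146.06/352.02) = 0.6441.
With d_UF₆ + d_SF₆ = 234 cm, d_SF₆ = 234/(1 + 0.6441) = 142.3 cm.
d_UF₆ = 234 − 142.3 = 91.7 cm.

91.7 cm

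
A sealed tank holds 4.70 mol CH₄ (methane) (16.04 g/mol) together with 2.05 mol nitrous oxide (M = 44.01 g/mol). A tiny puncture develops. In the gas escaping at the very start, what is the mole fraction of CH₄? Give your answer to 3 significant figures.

Effusion rate of each component ∝ n_i/√M_i (partial pressure × 1/√M).
So x_CH₄ in the escaping gas = (n_CH₄/√M_CH₄) / Σ(n_i/√M_i)
= (4.70/√16.04) / (4.70/√16.04 + 2.05/√44.01) = 1.174/(1.174 + 0.3090) = 0.792.

0.792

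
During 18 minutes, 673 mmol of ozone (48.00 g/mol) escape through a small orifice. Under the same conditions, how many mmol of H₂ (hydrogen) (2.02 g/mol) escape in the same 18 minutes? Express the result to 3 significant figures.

From Graham's law, rate_H₂/rate_O₃ = √(M_O₃/M_H₂) = √(48.00/2.02) = √23.76 = 4.875.
So the amount for H₂ is 673 × 4.875 = 3280 mmol.

3280 mmol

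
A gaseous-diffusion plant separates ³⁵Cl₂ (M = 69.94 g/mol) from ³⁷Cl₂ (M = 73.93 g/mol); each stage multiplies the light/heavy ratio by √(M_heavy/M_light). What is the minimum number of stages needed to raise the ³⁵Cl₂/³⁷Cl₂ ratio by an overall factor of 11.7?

Per stage α = (73.93/69.94)^(1/2) = 1.05705^0.5, giving ln α = 0.02774.
Need α^N ≥ 11.7 ⇒ N ≥ ln(11.7) / ln α = 2.460 / 0.02774 = 88.66.
Rounding up, N = 89 stages.

89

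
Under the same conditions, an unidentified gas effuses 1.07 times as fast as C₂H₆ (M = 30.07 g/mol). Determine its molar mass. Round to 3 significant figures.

Using Graham's law: rate_X/rate_C₂H₆ = √(M_C₂H₆/M_X).
1.07 = √(30.07/M_X)
M_X = 30.07 / 1.07² = 30.07 / 1.145 = 26.3 g/mol

26.3 g/mol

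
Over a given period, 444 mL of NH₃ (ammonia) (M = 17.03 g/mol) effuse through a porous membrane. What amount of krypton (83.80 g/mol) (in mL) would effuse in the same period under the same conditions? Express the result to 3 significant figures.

Graham's law gives rate_Kr/rate_NH₃ = √(M_NH₃/M_Kr) = √(17.03/83.80) = √0.2032 = 0.4508.
So the volume for Kr is 444 × 0.4508 = 200 mL.

200 mL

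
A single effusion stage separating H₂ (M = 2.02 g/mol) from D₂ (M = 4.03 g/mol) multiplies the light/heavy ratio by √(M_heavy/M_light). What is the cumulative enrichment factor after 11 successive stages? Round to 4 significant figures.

After 11 stages the ratio has grown by (√(4.03/2.02))^11 = (4.03/2.02)^(11/2).
= 1.99505^(11/2) = 44.64.

44.64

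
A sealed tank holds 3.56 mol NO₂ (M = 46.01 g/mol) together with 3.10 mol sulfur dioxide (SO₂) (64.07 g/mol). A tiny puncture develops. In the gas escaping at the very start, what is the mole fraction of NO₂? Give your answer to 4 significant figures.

Rate_i ∝ x_i/√M_i (Graham's law weighted by mole fraction), so the effusate composition follows n_i/√M_i.
Mole fraction of NO₂ in the effusate = (n_NO₂/√M_NO₂) / (n_NO₂/√M_NO₂ + n_SO₂/√M_SO₂)
= (3.56/√46.01) / (3.56/√46.01 + 3.10/√64.07) = 0.5248/(0.5248 + 0.3873) = 0.5754.

0.5754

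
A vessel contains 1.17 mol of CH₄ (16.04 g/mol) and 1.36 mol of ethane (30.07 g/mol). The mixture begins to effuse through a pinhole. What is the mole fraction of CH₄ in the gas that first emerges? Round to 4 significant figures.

0.5408

The effusion rate of species i is ∝ p_i/√M_i ∝ n_i/√M_i.
So x_CH₄ in the escaping gas = (n_CH₄/√M_CH₄) / Σ(n_i/√M_i)
= (1.17/√16.04) / (1.17/√16.04 + 1.36/√30.07) = 0.2921/(0.2921 + 0.2480) = 0.5408.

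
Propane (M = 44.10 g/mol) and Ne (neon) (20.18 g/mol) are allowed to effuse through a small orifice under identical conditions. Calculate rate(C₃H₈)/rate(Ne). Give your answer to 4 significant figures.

0.6765

By Graham's law, rate_C₃H₈/rate_Ne = √(M_Ne/M_C₃H₈) = √(20.18/44.10) = √0.4576 = 0.6765.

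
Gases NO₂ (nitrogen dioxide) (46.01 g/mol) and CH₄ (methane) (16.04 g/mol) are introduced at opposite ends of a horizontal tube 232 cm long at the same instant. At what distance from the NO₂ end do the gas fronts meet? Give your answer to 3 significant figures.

86.1 cm

The fronts meet when d_NO₂ + d_CH₄ = L with d_NO₂/d_CH₄ = √(M_CH₄/M_NO₂) (Graham's law). Here √(M_CH₄/M_NO₂) = √(16.04/46.01) = 0.5904.
With d_NO₂ + d_CH₄ = 232 cm, d_CH₄ = 232/(1 + 0.5904) = 145.9 cm.
d_NO₂ = 232 − 145.9 = 86.1 cm.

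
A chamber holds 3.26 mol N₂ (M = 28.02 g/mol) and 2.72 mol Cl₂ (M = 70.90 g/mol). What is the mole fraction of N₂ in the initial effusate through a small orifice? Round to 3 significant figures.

0.656

The effusion rate of species i is ∝ p_i/√M_i ∝ n_i/√M_i.
So x_N₂ in the escaping gas = (n_N₂/√M_N₂) / Σ(n_i/√M_i)
= (3.26/√28.02) / (3.26/√28.02 + 2.72/√70.90) = 0.6159/(0.6159 + 0.3230) = 0.656.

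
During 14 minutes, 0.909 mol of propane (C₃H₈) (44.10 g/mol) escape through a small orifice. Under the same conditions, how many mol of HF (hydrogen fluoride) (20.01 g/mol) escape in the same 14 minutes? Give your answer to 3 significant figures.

1.35 mol

By Graham's law, rate_HF/rate_C₃H₈ = √(M_C₃H₈/M_HF) = √(44.10/20.01) = √2.204 = 1.485.
So the amount for HF is 0.909 × 1.485 = 1.35 mol.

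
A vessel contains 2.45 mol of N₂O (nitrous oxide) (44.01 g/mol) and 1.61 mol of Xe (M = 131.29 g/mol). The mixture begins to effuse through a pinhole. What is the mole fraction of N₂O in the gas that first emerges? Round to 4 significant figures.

Each component's effusion rate ∝ (its partial pressure)·(1/√M) ∝ n_i/√M_i.
x_N₂O(eff) = (n_N₂O/√M_N₂O) / (n_N₂O/√M_N₂O + n_Xe/√M_Xe)
= (2.45/√44.01) / (2.45/√44.01 + 1.61/√131.29) = 0.3693/(0.3693 + 0.1405) = 0.7244.

0.7244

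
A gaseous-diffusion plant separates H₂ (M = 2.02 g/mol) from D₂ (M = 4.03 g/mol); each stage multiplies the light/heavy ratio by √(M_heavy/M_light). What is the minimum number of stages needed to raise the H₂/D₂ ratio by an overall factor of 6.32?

6

With α = √(4.03/2.02) per stage, ln α = ½ ln(1.99505) = 0.3453.
Need α^N ≥ 6.32 ⇒ N ≥ ln(6.32) / ln α = 1.844 / 0.3453 = 5.34.
Rounding up, N = 6 stages.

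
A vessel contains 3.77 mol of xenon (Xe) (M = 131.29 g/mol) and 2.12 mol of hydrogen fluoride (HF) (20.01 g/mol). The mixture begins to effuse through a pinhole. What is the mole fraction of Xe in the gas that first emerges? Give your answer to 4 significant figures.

0.4098

Rate_i ∝ x_i/√M_i (Graham's law weighted by mole fraction), so the effusate composition follows n_i/√M_i.
x_Xe(eff) = (n_Xe/√M_Xe) / (n_Xe/√M_Xe + n_HF/√M_HF)
= (3.77/√131.29) / (3.77/√131.29 + 2.12/√20.01) = 0.3290/(0.3290 + 0.4739) = 0.4098.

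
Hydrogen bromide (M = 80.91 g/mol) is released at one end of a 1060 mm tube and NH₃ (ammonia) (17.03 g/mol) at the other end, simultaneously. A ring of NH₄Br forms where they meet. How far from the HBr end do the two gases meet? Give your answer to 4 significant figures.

333.4 mm

The fronts meet when d_HBr + d_NH₃ = L with d_HBr/d_NH₃ = √(M_NH₃/M_HBr) (Graham's law). Here √(M_NH₃/M_HBr) = √(17.03/80.91) = 0.4588.
With d_HBr + d_NH₃ = 1060 mm, d_NH₃ = 1060/(1 + 0.4588) = 726.6 mm.
d_HBr = 1060 − 726.6 = 333.4 mm.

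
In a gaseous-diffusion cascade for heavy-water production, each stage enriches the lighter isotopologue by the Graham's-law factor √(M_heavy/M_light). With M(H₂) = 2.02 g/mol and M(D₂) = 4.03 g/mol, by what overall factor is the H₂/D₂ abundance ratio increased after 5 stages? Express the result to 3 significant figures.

5.62

After 5 stages the ratio has grown by (√(4.03/2.02))^5 = (4.03/2.02)^(5/2).
= 1.99505^(5/2) = 5.62.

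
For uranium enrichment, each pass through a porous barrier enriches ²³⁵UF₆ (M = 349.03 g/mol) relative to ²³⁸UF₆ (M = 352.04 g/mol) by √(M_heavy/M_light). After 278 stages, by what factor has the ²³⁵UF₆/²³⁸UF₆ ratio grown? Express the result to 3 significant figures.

After 278 stages the ratio has grown by (√(352.04/349.03))^278 = (352.04/349.03)^(278/2).
= 1.00862^139 = 3.30.

3.30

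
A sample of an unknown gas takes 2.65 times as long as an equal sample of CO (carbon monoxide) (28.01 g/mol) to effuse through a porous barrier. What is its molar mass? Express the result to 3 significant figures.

Since effusion rate ∝ 1/√M, t_X/t_CO = √(M_X/M_CO).
2.65 = √(M_X/28.01)
M_X = 28.01 × 2.65² = 28.01 × 7.022 = 197 g/mol

197 g/mol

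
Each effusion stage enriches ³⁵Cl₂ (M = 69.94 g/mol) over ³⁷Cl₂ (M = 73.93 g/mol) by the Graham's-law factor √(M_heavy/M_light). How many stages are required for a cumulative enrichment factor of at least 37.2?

With α = √(73.93/69.94) per stage, ln α = ½ ln(1.05705) = 0.02774.
Need α^N ≥ 37.2 ⇒ N ≥ ln(37.2) / ln α = 3.616 / 0.02774 = 130.36.
Rounding up, N = 131 stages.

131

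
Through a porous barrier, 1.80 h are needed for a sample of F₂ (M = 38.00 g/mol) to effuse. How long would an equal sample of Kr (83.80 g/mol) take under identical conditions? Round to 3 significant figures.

2.67 h

Using Graham's law: t_Kr/t_F₂ = √(M_Kr/M_F₂) = √(83.80/38.00) = √2.205 = 1.485.
So the time for Kr is 1.80 × 1.485 = 2.67 h.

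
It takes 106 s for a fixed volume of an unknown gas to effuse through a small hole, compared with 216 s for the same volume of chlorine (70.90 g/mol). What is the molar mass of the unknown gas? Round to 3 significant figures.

By Graham's law, t_X/t_Cl₂ = √(M_X/M_Cl₂).
106/216 = 0.4907 = √(M_X/70.90)
M_X = 70.90 × 0.4907² = 70.90 × 0.2408 = 17.1 g/mol

17.1 g/mol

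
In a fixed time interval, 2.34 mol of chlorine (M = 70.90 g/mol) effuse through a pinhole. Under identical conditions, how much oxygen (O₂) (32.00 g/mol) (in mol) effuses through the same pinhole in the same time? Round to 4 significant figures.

By Graham's law, rate_O₂/rate_Cl₂ = √(M_Cl₂/M_O₂) = √(70.90/32.00) = √2.216 = 1.488.
So the amount for O₂ is 2.34 × 1.488 = 3.483 mol.

3.483 mol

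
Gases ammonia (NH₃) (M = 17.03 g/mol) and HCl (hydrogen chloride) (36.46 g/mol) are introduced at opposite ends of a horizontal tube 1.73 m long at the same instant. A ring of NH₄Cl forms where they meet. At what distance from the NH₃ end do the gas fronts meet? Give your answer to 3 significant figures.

1.03 m

The fronts meet when d_NH₃ + d_HCl = L with d_NH₃/d_HCl = √(M_HCl/M_NH₃) (Graham's law). Here √(M_HCl/M_NH₃) = √(36.46/17.03) = 1.463.
With d_NH₃ + d_HCl = 1.73 m, d_HCl = 1.73/(1 + 1.463) = 0.7023 m.
d_NH₃ = 1.73 − 0.7023 = 1.03 m.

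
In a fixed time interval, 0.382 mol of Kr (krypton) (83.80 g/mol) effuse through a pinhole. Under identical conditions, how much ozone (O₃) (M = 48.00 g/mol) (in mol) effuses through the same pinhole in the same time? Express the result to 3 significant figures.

From Graham's law, rate_O₃/rate_Kr = √(M_Kr/M_O₃) = √(83.80/48.00) = √1.746 = 1.321.
So the amount for O₃ is 0.382 × 1.321 = 0.505 mol.

0.505 mol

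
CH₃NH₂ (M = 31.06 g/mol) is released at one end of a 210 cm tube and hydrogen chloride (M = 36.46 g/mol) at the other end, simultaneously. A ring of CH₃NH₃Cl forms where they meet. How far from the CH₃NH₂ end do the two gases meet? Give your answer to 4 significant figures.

The fronts meet when d_CH₃NH₂ + d_HCl = L with d_CH₃NH₂/d_HCl = √(M_HCl/M_CH₃NH₂) (Graham's law). Here √(M_HCl/M_CH₃NH₂) = √(36.46/31.06) = 1.083.
With d_CH₃NH₂ + d_HCl = 210 cm, d_HCl = 210/(1 + 1.083) = 100.8 cm.
d_CH₃NH₂ = 210 − 100.8 = 109.2 cm.

109.2 cm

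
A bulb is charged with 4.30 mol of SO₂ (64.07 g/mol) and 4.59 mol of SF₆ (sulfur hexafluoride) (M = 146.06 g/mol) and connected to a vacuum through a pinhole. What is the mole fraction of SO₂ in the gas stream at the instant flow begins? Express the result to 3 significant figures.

Effusion rate of each component ∝ n_i/√M_i (partial pressure × 1/√M).
Mole fraction of SO₂ in the effusate = (n_SO₂/√M_SO₂) / (n_SO₂/√M_SO₂ + n_SF₆/√M_SF₆)
= (4.30/√64.07) / (4.30/√64.07 + 4.59/√146.06) = 0.5372/(0.5372 + 0.3798) = 0.586.

0.586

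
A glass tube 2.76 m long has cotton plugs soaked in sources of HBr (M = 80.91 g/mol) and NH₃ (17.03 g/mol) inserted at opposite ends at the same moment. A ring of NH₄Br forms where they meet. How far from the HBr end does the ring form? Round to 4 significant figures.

Graham's law gives d_HBr/d_NH₃ = rate_HBr/rate_NH₃ = √(M_NH₃/M_HBr) = √(17.03/80.91) = 0.4588.
With d_HBr + d_NH₃ = 2.76 m, d_NH₃ = 2.76/(1 + 0.4588) = 1.892 m.
d_HBr = 2.76 − 1.892 = 0.8680 m.

0.8680 m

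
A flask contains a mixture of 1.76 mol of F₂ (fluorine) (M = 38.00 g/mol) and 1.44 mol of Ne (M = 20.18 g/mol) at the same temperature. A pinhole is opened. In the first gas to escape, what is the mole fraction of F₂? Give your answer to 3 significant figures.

Effusion rate of each component ∝ n_i/√M_i (partial pressure × 1/√M).
x_F₂(eff) = (n_F₂/√M_F₂) / (n_F₂/√M_F₂ + n_Ne/√M_Ne)
= (1.76/√38.00) / (1.76/√38.00 + 1.44/√20.18) = 0.2855/(0.2855 + 0.3206) = 0.471.

0.471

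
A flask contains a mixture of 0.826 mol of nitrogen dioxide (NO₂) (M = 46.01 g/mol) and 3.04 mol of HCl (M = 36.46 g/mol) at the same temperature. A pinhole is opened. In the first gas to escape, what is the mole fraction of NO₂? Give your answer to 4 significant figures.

Rate_i ∝ x_i/√M_i (Graham's law weighted by mole fraction), so the effusate composition follows n_i/√M_i.
So x_NO₂ in the escaping gas = (n_NO₂/√M_NO₂) / Σ(n_i/√M_i)
= (0.826/√46.01) / (0.826/√46.01 + 3.04/√36.46) = 0.1218/(0.1218 + 0.5035) = 0.1948.

0.1948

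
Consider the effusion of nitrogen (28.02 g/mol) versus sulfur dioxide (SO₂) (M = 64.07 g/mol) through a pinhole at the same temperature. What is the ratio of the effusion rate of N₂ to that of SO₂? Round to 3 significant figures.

By Graham's law, rate_N₂/rate_SO₂ = √(M_SO₂/M_N₂) = √(64.07/28.02) = √2.287 = 1.51.

1.51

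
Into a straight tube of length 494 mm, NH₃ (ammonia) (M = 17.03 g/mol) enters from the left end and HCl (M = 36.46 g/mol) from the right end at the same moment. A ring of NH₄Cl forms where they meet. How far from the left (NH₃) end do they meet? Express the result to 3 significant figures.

293 mm

In equal time, each gas travels a distance ∝ its rate ∝ 1/√M, so d_NH₃/d_HCl = √(M_HCl/M_NH₃) = √(36.46/17.03) = 1.463.
With d_NH₃ + d_HCl = 494 mm, d_HCl = 494/(1 + 1.463) = 200.6 mm.
d_NH₃ = 494 − 200.6 = 293 mm.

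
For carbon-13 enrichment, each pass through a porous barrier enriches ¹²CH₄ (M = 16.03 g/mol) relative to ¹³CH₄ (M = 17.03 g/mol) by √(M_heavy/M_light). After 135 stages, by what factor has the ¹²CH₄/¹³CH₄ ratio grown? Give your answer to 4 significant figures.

Each stage multiplies the ratio by α = √(17.03/16.03), so after 135 stages the overall factor is α^135 = (17.03/16.03)^(135/2).
= 1.06238^(135/2) = 59.43.

59.43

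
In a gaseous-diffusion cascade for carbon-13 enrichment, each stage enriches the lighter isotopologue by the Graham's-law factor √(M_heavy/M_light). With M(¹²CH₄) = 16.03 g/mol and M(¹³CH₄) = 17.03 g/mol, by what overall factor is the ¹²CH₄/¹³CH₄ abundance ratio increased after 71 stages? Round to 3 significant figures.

8.57

Each stage multiplies the ratio by α = √(17.03/16.03), so after 71 stages the overall factor is α^71 = (17.03/16.03)^(71/2).
= 1.06238^(71/2) = 8.57.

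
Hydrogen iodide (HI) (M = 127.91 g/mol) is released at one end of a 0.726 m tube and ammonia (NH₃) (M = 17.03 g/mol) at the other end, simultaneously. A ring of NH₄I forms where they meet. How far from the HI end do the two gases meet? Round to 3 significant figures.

0.194 m

The fronts meet when d_HI + d_NH₃ = L with d_HI/d_NH₃ = √(M_NH₃/M_HI) (Graham's law). Here √(M_NH₃/M_HI) = √(17.03/127.91) = 0.3649.
With d_HI + d_NH₃ = 0.726 m, d_NH₃ = 0.726/(1 + 0.3649) = 0.5319 m.
d_HI = 0.726 − 0.5319 = 0.194 m.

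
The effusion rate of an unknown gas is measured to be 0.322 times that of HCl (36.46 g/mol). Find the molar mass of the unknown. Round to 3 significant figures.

By Graham's law, rate_X/rate_HCl = √(M_HCl/M_X).
0.322 = √(36.46/M_X)
M_X = 36.46 / 0.322² = 36.46 / 0.1037 = 352 g/mol

352 g/mol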